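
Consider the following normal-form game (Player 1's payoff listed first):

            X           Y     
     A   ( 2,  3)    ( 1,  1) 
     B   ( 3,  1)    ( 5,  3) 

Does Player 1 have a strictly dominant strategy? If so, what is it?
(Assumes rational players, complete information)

Yes, Player 1's strictly dominant strategy is B

Work:
A strategy strictly dominates another if it gives a strictly higher payoff against every opponent action. Compare each pair of P1's strategies column-by-column:
  A vs B: [2 vs 3, 1 vs 5] → A does not strictly dominate B (column X: 2 ≤ 3)
  B vs A: [3 vs 2, 5 vs 1] → B strictly dominates A
B strictly dominates every other strategy → strictly dominant.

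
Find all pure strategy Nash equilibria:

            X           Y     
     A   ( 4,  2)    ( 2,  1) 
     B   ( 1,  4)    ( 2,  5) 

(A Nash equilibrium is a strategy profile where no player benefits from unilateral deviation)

Nash equilibrium: (A, X), (B, Y)

Work:
Best responses:
  P1 vs X: payoffs [4, 1] → best response A (payoff 4)
  P1 vs Y: payoffs [2, 2] → best response A/B (payoff 2)
  P2 vs A: payoffs [2, 1] → best response X (payoff 2)
  P2 vs B: payoffs [4, 5] → best response Y (payoff 5)
Mutual best responses: (A,X), (B,Y) → Nash equilibria.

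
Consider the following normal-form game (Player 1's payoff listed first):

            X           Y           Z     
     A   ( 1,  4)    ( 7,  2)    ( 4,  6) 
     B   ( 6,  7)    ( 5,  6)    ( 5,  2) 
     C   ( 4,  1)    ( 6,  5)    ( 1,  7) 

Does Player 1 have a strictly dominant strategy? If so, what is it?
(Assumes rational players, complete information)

No strictly dominant strategy exists for Player 1

Work:
A strategy strictly dominates another if it gives a strictly higher payoff against every opponent action. Compare each pair of P1's strategies column-by-column:
  A vs B: [1 vs 6, 7 vs 5, 4 vs 5] → A does not strictly dominate B (column X: 1 ≤ 6)
  A vs C: [1 vs 4, 7 vs 6, 4 vs 1] → A does not strictly dominate C (column X: 1 ≤ 4)
  B vs A: [6 vs 1, 5 vs 7, 5 vs 4] → B does not strictly dominate A (column Y: 5 ≤ 7)
  B vs C: [6 vs 4, 5 vs 6, 5 vs 1] → B does not strictly dominate C (column Y: 5 ≤ 6)
  C vs A: [4 vs 1, 6 vs 7, 1 vs 4] → C does not strictly dominate A (column Y: 6 ≤ 7)
  C vs B: [4 vs 6, 6 vs 5, 1 vs 5] → C does not strictly dominate B (column X: 4 ≤ 6)
No single strategy strictly dominates all others → no strictly dominant strategy.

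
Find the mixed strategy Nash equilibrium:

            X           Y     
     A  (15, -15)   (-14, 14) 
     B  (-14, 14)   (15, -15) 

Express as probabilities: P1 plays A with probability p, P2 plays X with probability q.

p = 0.5, q = 0.5

Work:
Find probabilities that make opponent indifferent:
P2 chooses q to make P1 indifferent between A and B
P1 chooses p to make P2 indifferent between X and Y
Mixed NE: P1 plays (A: 0.5, B: 0.5), P2 plays (X: 0.5, Y: 0.5)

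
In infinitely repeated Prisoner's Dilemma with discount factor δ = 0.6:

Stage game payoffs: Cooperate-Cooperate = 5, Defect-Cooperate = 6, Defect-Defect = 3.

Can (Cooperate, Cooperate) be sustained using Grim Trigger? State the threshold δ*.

δ* = 0.3333; since δ = 0.6 ≥ 0.3333, cooperation can be sustained

Work:
For Grim Trigger:
Cooperate forever: 5/(1-δ)
Defect then punished: 6 + 3·δ/(1-δ)
Need: 5/(1-δ) ≥ 6 + 3·δ/(1-δ)
Solving: δ ≥ (T-R)/(T-P) = (6-5)/(6-3) = 0.3333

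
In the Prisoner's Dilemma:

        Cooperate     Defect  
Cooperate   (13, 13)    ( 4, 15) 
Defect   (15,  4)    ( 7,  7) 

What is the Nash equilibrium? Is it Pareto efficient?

(Defect, Defect) is NE; not Pareto efficient

Work:
Defect dominates Cooperate for both players:
If P2 cooperates: Defect (15) > Cooperate (13)
If P2 defects: Defect (7) > Cooperate (4)
NE: (Defect, Defect) with payoff (7, 7)
But (Cooperate, Cooperate) = (13, 13) Pareto dominates (7, 7)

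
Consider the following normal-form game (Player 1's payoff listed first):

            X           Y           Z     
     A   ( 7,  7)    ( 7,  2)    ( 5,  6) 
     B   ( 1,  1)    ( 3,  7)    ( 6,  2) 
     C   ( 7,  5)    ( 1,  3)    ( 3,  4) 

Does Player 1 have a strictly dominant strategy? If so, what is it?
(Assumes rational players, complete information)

No strictly dominant strategy exists for Player 1

Work:
A strategy strictly dominates another if it gives a strictly higher payoff against every opponent action. Compare each pair of P1's strategies column-by-column:
  A vs B: [7 vs 1, 7 vs 3, 5 vs 6] → A does not strictly dominate B (column Z: 5 ≤ 6)
  A vs C: [7 vs 7, 7 vs 1, 5 vs 3] → A does not strictly dominate C (column X: 7 ≤ 7)
  B vs A: [1 vs 7, 3 vs 7, 6 vs 5] → B does not strictly dominate A (column X: 1 ≤ 7)
  B vs C: [1 vs 7, 3 vs 1, 6 vs 3] → B does not strictly dominate C (column X: 1 ≤ 7)
  C vs A: [7 vs 7, 1 vs 7, 3 vs 5] → C does not strictly dominate A (column X: 7 ≤ 7)
  C vs B: [7 vs 1, 1 vs 3, 3 vs 6] → C does not strictly dominate B (column Y: 1 ≤ 3)
No single strategy strictly dominates all others → no strictly dominant strategy.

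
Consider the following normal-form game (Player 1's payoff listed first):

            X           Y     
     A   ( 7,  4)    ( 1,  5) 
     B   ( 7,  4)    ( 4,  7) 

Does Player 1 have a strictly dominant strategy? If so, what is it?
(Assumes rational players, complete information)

No strictly dominant strategy exists for Player 1

Work:
A strategy strictly dominates another if it gives a strictly higher payoff against every opponent action. Compare each pair of P1's strategies column-by-column:
  A vs B: [7 vs 7, 1 vs 4] → A does not strictly dominate B (column X: 7 ≤ 7)
  B vs A: [7 vs 7, 4 vs 1] → B does not strictly dominate A (column X: 7 ≤ 7)
No single strategy strictly dominates all others → no strictly dominant strategy.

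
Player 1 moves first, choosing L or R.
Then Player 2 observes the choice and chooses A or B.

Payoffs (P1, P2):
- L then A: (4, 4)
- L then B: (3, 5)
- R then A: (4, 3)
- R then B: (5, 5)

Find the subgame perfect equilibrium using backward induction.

P1 plays R, P2 plays B after L and B after R; Payoff (5, 5)

Work:
Backward induction:
After L: P2 chooses B → P1 gets 3
After R: P2 chooses B → P1 gets 5
P1 chooses R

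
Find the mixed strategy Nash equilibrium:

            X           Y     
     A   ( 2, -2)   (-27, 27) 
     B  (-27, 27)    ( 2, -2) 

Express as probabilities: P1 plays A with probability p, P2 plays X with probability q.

p = 0.5, q = 0.5

Work:
Find probabilities that make opponent indifferent:
P2 chooses q to make P1 indifferent between A and B
P1 chooses p to make P2 indifferent between X and Y
Mixed NE: P1 plays (A: 0.5, B: 0.5), P2 plays (X: 0.5, Y: 0.5)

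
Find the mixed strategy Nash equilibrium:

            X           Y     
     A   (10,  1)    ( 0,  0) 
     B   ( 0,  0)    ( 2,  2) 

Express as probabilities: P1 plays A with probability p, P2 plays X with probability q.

p = 0.6667, q = 0.1667

Work:
Find probabilities that make opponent indifferent:
P2 chooses q to make P1 indifferent between A and B
P1 chooses p to make P2 indifferent between X and Y
Mixed NE: P1 plays (A: 0.6667, B: 0.3333), P2 plays (X: 0.1667, Y: 0.8333)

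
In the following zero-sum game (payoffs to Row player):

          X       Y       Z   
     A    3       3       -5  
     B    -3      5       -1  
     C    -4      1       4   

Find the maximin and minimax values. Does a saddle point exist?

Maximin = -3, Minimax = 3, Saddle: False

Work:
Row minimums: [-5, -3, -4] → maximin = -3
Column maximums: [3, 5, 4] → minimax = 3
No saddle point (maximin ≠ minimax). Mixed strategy needed.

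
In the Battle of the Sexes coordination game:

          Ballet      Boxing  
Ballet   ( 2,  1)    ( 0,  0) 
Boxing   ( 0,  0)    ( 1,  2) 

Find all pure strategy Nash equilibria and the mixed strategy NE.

Pure NE: (Ballet, Ballet) and (Boxing, Boxing); Mixed NE: p = 0.6667, q = 0.3333

Work:
Check pure NE:
(Ballet, Ballet): (2, 1) - no unilateral deviation beneficial
(Boxing, Boxing): (1, 2) - no unilateral deviation beneficial
Mixed NE: P1 plays Ballet with p = 0.6667, P2 plays Ballet with q = 0.3333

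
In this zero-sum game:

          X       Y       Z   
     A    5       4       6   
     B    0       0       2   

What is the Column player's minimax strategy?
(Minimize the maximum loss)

Column should play Y, value = 4

Work:
Column player minimizes Row's maximum payoff:
Column X: max payoff to Row = 5
Column Y: max payoff to Row = 4
Column Z: max payoff to Row = 6
Minimum is 4, achieved by column Y.
Minimax strategy: Y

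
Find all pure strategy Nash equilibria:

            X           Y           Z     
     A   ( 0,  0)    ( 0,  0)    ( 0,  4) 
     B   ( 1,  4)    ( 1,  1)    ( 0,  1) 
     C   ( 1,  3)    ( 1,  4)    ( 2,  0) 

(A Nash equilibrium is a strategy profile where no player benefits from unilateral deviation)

Nash equilibrium: (B, X), (C, Y)

Work:
Best responses:
  P1 vs X: payoffs [0, 1, 1] → best response B/C (payoff 1)
  P1 vs Y: payoffs [0, 1, 1] → best response B/C (payoff 1)
  P1 vs Z: payoffs [0, 0, 2] → best response C (payoff 2)
  P2 vs A: payoffs [0, 0, 4] → best response Z (payoff 4)
  P2 vs B: payoffs [4, 1, 1] → best response X (payoff 4)
  P2 vs C: payoffs [3, 4, 0] → best response Y (payoff 4)
Mutual best responses: (B,X), (C,Y) → Nash equilibria.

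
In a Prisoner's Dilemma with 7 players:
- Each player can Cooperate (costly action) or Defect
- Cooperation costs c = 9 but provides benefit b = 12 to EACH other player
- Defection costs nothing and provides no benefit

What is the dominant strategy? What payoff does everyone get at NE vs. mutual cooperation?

Dominant: Defect; NE payoff = 0; Coop payoff = 63

Work:
Defect dominates (saves cost c = 9, benefit to others is external)
NE: All defect → everyone gets 0
If all cooperate: each receives (6)×12 - 9 = 63
Social dilemma: 63 > 0 but NE gives 0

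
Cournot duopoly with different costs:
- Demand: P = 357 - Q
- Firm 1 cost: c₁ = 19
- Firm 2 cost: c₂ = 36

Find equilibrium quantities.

q₁* = 118.33, q₂* = 101.33

Work:
Reaction: q₁ = (357 - 19 - q₂)/2
Reaction: q₂ = (357 - 36 - q₁)/2
Solve simultaneously:
q₁* = (357 - 2×19 + 36)/3 = 118.33
q₂* = (357 - 2×36 + 19)/3 = 101.33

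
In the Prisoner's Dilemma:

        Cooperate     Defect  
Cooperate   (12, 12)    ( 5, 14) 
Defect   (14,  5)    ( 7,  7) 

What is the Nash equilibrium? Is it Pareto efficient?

(Defect, Defect) is NE; not Pareto efficient

Work:
Defect dominates Cooperate for both players:
If P2 cooperates: Defect (14) > Cooperate (12)
If P2 defects: Defect (7) > Cooperate (5)
NE: (Defect, Defect) with payoff (7, 7)
But (Cooperate, Cooperate) = (12, 12) Pareto dominates (7, 7)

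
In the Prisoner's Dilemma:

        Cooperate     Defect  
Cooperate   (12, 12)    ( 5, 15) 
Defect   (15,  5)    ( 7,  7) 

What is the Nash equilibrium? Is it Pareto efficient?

(Defect, Defect) is NE; not Pareto efficient

Work:
Defect dominates Cooperate for both players:
If P2 cooperates: Defect (15) > Cooperate (12)
If P2 defects: Defect (7) > Cooperate (5)
NE: (Defect, Defect) with payoff (7, 7)
But (Cooperate, Cooperate) = (12, 12) Pareto dominates (7, 7)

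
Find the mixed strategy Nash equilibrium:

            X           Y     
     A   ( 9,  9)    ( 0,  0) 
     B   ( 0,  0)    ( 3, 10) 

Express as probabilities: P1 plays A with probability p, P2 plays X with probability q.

p = 0.5263, q = 0.25

Work:
Find probabilities that make opponent indifferent:
P2 chooses q to make P1 indifferent between A and B
P1 chooses p to make P2 indifferent between X and Y
Mixed NE: P1 plays (A: 0.5263, B: 0.4737), P2 plays (X: 0.25, Y: 0.75)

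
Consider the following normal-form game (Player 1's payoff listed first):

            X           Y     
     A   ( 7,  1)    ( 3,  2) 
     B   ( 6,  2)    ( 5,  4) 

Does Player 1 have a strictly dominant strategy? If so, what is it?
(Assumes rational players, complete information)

No strictly dominant strategy exists for Player 1

Work:
A strategy strictly dominates another if it gives a strictly higher payoff against every opponent action. Compare each pair of P1's strategies column-by-column:
  A vs B: [7 vs 6, 3 vs 5] → A does not strictly dominate B (column Y: 3 ≤ 5)
  B vs A: [6 vs 7, 5 vs 3] → B does not strictly dominate A (column X: 6 ≤ 7)
No single strategy strictly dominates all others → no strictly dominant strategy.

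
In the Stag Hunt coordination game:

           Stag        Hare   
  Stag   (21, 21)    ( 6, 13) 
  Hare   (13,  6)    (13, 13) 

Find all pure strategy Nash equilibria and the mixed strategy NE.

Pure NE: (Stag, Stag) and (Hare, Hare); Mixed NE: p = 0.4667, q = 0.4667

Work:
Check pure NE:
(Stag, Stag): (21, 21) - no unilateral deviation beneficial
(Hare, Hare): (13, 13) - no unilateral deviation beneficial
Mixed NE: P1 plays Stag with p = 0.4667, P2 plays Stag with q = 0.4667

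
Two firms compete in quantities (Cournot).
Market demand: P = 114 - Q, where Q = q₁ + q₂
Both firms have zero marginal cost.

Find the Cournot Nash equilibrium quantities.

q₁* = q₂* = 38.0; P* = 38.0

Work:
Profit: π_i = P·q_i = (a - q_i - q_j)·q_i
FOC: ∂π_i/∂q_i = a - 2q_i - q_j = 0
Reaction function: q_i = (114 - q_j)/2
Symmetry: q* = 114/3 = 38.0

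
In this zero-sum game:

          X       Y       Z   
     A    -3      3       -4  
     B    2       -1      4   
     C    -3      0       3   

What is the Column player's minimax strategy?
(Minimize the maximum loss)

Column should play X, value = 2

Work:
Column player minimizes Row's maximum payoff:
Column X: max payoff to Row = 2
Column Y: max payoff to Row = 3
Column Z: max payoff to Row = 4
Minimum is 2, achieved by column X.
Minimax strategy: X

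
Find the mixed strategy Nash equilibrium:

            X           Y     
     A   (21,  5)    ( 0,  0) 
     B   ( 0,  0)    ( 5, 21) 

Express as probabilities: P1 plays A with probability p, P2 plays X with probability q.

p = 0.8077, q = 0.1923

Work:
Find probabilities that make opponent indifferent:
P2 chooses q to make P1 indifferent between A and B
P1 chooses p to make P2 indifferent between X and Y
Mixed NE: P1 plays (A: 0.8077, B: 0.1923), P2 plays (X: 0.1923, Y: 0.8077)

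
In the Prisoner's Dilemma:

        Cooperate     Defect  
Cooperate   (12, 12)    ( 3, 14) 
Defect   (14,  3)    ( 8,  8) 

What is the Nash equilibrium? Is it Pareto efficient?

(Defect, Defect) is NE; not Pareto efficient

Work:
Defect dominates Cooperate for both players:
If P2 cooperates: Defect (14) > Cooperate (12)
If P2 defects: Defect (8) > Cooperate (3)
NE: (Defect, Defect) with payoff (8, 8)
But (Cooperate, Cooperate) = (12, 12) Pareto dominates (8, 8)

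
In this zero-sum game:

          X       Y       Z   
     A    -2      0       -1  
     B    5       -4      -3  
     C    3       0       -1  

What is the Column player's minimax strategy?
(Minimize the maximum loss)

Column should play Z, value = -1

Work:
Column player minimizes Row's maximum payoff:
Column X: max payoff to Row = 5
Column Y: max payoff to Row = 0
Column Z: max payoff to Row = -1
Minimum is -1, achieved by column Z.
Minimax strategy: Z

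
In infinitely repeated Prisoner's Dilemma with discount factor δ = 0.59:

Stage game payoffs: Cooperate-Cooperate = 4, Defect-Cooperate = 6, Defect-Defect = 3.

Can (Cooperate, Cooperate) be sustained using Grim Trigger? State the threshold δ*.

δ* = 0.6667; since δ = 0.59 < 0.6667, cooperation cannot be sustained

Work:
For Grim Trigger:
Cooperate forever: 4/(1-δ)
Defect then punished: 6 + 3·δ/(1-δ)
Need: 4/(1-δ) ≥ 6 + 3·δ/(1-δ)
Solving: δ ≥ (T-R)/(T-P) = (6-4)/(6-3) = 0.6667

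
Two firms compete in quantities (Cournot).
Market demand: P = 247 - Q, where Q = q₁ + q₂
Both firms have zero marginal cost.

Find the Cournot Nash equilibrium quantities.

q₁* = q₂* = 82.33; P* = 82.33

Work:
Profit: π_i = P·q_i = (a - q_i - q_j)·q_i
FOC: ∂π_i/∂q_i = a - 2q_i - q_j = 0
Reaction function: q_i = (247 - q_j)/2
Symmetry: q* = 247/3 = 82.33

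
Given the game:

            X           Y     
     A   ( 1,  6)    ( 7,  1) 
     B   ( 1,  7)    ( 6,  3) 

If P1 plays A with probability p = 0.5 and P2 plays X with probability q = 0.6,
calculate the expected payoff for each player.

E[P1] = 3.2, E[P2] = 4.7

Work:
E[P1] = p·q·π₁(A,X) + p·(1-q)·π₁(A,Y) + (1-p)·q·π₁(B,X) + (1-p)·(1-q)·π₁(B,Y)
= 0.5·0.6·1 + 0.5·0.4·7 + 0.5·0.6·1 + 0.5·0.4·6
= 3.2

E[P2] = 4.7 (similar calculation)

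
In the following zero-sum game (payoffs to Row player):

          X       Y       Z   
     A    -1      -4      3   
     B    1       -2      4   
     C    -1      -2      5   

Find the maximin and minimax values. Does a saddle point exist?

Maximin = -2, Minimax = -2, Saddle: True

Work:
Row minimums: [-4, -2, -2] → maximin = -2
Column maximums: [1, -2, 5] → minimax = -2
Saddle point exists! Game value = -2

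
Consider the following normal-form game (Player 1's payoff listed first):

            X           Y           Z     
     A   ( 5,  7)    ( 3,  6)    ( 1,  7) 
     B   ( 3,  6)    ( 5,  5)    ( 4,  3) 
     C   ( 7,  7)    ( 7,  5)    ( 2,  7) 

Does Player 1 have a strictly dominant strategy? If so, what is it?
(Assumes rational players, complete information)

No strictly dominant strategy exists for Player 1

Work:
A strategy strictly dominates another if it gives a strictly higher payoff against every opponent action. Compare each pair of P1's strategies column-by-column:
  A vs B: [5 vs 3, 3 vs 5, 1 vs 4] → A does not strictly dominate B (column Y: 3 ≤ 5)
  A vs C: [5 vs 7, 3 vs 7, 1 vs 2] → A does not strictly dominate C (column X: 5 ≤ 7)
  B vs A: [3 vs 5, 5 vs 3, 4 vs 1] → B does not strictly dominate A (column X: 3 ≤ 5)
  B vs C: [3 vs 7, 5 vs 7, 4 vs 2] → B does not strictly dominate C (column X: 3 ≤ 7)
  C vs A: [7 vs 5, 7 vs 3, 2 vs 1] → C strictly dominates A
  C vs B: [7 vs 3, 7 vs 5, 2 vs 4] → C does not strictly dominate B (column Z: 2 ≤ 4)
No single strategy strictly dominates all others → no strictly dominant strategy.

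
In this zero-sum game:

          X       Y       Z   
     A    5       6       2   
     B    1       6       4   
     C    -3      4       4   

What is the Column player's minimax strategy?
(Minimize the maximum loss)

Column should play Z, value = 4

Work:
Column player minimizes Row's maximum payoff:
Column X: max payoff to Row = 5
Column Y: max payoff to Row = 6
Column Z: max payoff to Row = 4
Minimum is 4, achieved by column Z.
Minimax strategy: Z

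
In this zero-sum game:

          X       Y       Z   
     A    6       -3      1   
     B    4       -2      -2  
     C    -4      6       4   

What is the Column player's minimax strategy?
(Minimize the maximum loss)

Column should play Z, value = 4

Work:
Column player minimizes Row's maximum payoff:
Column X: max payoff to Row = 6
Column Y: max payoff to Row = 6
Column Z: max payoff to Row = 4
Minimum is 4, achieved by column Z.
Minimax strategy: Z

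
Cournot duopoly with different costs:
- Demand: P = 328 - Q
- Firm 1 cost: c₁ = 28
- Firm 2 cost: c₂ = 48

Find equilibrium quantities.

q₁* = 106.67, q₂* = 86.67

Work:
Reaction: q₁ = (328 - 28 - q₂)/2
Reaction: q₂ = (328 - 48 - q₁)/2
Solve simultaneously:
q₁* = (328 - 2×28 + 48)/3 = 106.67
q₂* = (328 - 2×48 + 28)/3 = 86.67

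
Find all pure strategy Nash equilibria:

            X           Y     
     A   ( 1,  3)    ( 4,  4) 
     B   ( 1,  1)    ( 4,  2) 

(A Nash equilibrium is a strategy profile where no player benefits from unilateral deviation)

Nash equilibrium: (A, Y), (B, Y)

Work:
Best responses:
  P1 vs X: payoffs [1, 1] → best response A/B (payoff 1)
  P1 vs Y: payoffs [4, 4] → best response A/B (payoff 4)
  P2 vs A: payoffs [3, 4] → best response Y (payoff 4)
  P2 vs B: payoffs [1, 2] → best response Y (payoff 2)
Mutual best responses: (A,Y), (B,Y) → Nash equilibria.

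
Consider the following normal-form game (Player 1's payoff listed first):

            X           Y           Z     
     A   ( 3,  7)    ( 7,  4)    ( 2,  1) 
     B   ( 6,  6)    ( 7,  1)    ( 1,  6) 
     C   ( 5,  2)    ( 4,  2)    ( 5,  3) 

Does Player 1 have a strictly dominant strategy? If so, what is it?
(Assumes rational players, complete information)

No strictly dominant strategy exists for Player 1

Work:
A strategy strictly dominates another if it gives a strictly higher payoff against every opponent action. Compare each pair of P1's strategies column-by-column:
  A vs B: [3 vs 6, 7 vs 7, 2 vs 1] → A does not strictly dominate B (column X: 3 ≤ 6)
  A vs C: [3 vs 5, 7 vs 4, 2 vs 5] → A does not strictly dominate C (column X: 3 ≤ 5)
  B vs A: [6 vs 3, 7 vs 7, 1 vs 2] → B does not strictly dominate A (column Y: 7 ≤ 7)
  B vs C: [6 vs 5, 7 vs 4, 1 vs 5] → B does not strictly dominate C (column Z: 1 ≤ 5)
  C vs A: [5 vs 3, 4 vs 7, 5 vs 2] → C does not strictly dominate A (column Y: 4 ≤ 7)
  C vs B: [5 vs 6, 4 vs 7, 5 vs 1] → C does not strictly dominate B (column X: 5 ≤ 6)
No single strategy strictly dominates all others → no strictly dominant strategy.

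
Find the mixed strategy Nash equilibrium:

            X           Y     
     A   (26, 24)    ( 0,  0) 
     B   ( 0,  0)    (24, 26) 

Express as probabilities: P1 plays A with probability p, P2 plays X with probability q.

p = 0.52, q = 0.48

Work:
Find probabilities that make opponent indifferent:
P2 chooses q to make P1 indifferent between A and B
P1 chooses p to make P2 indifferent between X and Y
Mixed NE: P1 plays (A: 0.52, B: 0.48), P2 plays (X: 0.48, Y: 0.52)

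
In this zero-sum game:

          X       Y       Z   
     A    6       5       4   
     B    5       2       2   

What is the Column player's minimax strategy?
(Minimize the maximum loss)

Column should play Z, value = 4

Work:
Column player minimizes Row's maximum payoff:
Column X: max payoff to Row = 6
Column Y: max payoff to Row = 5
Column Z: max payoff to Row = 4
Minimum is 4, achieved by column Z.
Minimax strategy: Z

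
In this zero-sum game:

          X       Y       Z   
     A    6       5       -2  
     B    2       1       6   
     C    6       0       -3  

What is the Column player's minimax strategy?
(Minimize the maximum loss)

Column should play Y, value = 5

Work:
Column player minimizes Row's maximum payoff:
Column X: max payoff to Row = 6
Column Y: max payoff to Row = 5
Column Z: max payoff to Row = 6
Minimum is 5, achieved by column Y.
Minimax strategy: Y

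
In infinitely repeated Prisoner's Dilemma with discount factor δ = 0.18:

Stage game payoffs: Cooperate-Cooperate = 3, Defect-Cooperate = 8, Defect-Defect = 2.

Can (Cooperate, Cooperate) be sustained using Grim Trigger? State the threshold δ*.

δ* = 0.8333; since δ = 0.18 < 0.8333, cooperation cannot be sustained

Work:
For Grim Trigger:
Cooperate forever: 3/(1-δ)
Defect then punished: 8 + 2·δ/(1-δ)
Need: 3/(1-δ) ≥ 8 + 2·δ/(1-δ)
Solving: δ ≥ (T-R)/(T-P) = (8-3)/(8-2) = 0.8333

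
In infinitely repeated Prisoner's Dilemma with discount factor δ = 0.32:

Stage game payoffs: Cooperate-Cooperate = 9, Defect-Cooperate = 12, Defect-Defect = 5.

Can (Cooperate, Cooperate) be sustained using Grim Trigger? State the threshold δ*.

δ* = 0.4286; since δ = 0.32 < 0.4286, cooperation cannot be sustained

Work:
For Grim Trigger:
Cooperate forever: 9/(1-δ)
Defect then punished: 12 + 5·δ/(1-δ)
Need: 9/(1-δ) ≥ 12 + 5·δ/(1-δ)
Solving: δ ≥ (T-R)/(T-P) = (12-9)/(12-5) = 0.4286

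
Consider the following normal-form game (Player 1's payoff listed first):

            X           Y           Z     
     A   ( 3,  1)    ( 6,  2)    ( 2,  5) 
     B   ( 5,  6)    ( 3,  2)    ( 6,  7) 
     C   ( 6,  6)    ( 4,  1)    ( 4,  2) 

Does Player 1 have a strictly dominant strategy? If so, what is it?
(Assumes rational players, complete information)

No strictly dominant strategy exists for Player 1

Work:
A strategy strictly dominates another if it gives a strictly higher payoff against every opponent action. Compare each pair of P1's strategies column-by-column:
  A vs B: [3 vs 5, 6 vs 3, 2 vs 6] → A does not strictly dominate B (column X: 3 ≤ 5)
  A vs C: [3 vs 6, 6 vs 4, 2 vs 4] → A does not strictly dominate C (column X: 3 ≤ 6)
  B vs A: [5 vs 3, 3 vs 6, 6 vs 2] → B does not strictly dominate A (column Y: 3 ≤ 6)
  B vs C: [5 vs 6, 3 vs 4, 6 vs 4] → B does not strictly dominate C (column X: 5 ≤ 6)
  C vs A: [6 vs 3, 4 vs 6, 4 vs 2] → C does not strictly dominate A (column Y: 4 ≤ 6)
  C vs B: [6 vs 5, 4 vs 3, 4 vs 6] → C does not strictly dominate B (column Z: 4 ≤ 6)
No single strategy strictly dominates all others → no strictly dominant strategy.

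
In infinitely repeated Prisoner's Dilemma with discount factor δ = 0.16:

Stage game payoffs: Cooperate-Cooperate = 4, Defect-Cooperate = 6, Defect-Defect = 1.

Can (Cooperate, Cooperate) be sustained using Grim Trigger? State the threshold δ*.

δ* = 0.4; since δ = 0.16 < 0.4, cooperation cannot be sustained

Work:
For Grim Trigger:
Cooperate forever: 4/(1-δ)
Defect then punished: 6 + 1·δ/(1-δ)
Need: 4/(1-δ) ≥ 6 + 1·δ/(1-δ)
Solving: δ ≥ (T-R)/(T-P) = (6-4)/(6-1) = 0.4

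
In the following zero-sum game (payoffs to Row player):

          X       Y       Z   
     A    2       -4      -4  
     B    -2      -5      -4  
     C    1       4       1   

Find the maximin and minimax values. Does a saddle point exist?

Maximin = 1, Minimax = 1, Saddle: True

Work:
Row minimums: [-4, -5, 1] → maximin = 1
Column maximums: [2, 4, 1] → minimax = 1
Saddle point exists! Game value = 1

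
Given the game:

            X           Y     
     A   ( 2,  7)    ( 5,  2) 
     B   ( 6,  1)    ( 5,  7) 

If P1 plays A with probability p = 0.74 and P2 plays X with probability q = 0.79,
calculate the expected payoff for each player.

E[P1] = 3.4516, E[P2] = 4.9906

Work:
E[P1] = p·q·π₁(A,X) + p·(1-q)·π₁(A,Y) + (1-p)·q·π₁(B,X) + (1-p)·(1-q)·π₁(B,Y)
= 0.74·0.79·2 + 0.74·0.21·5 + 0.26·0.79·6 + 0.26·0.21·5
= 3.4516

E[P2] = 4.9906 (similar calculation)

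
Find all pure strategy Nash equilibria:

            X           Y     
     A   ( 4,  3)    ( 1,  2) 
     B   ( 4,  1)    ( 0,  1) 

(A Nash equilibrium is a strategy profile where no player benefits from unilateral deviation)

Nash equilibrium: (A, X), (B, X)

Work:
Best responses:
  P1 vs X: payoffs [4, 4] → best response A/B (payoff 4)
  P1 vs Y: payoffs [1, 0] → best response A (payoff 1)
  P2 vs A: payoffs [3, 2] → best response X (payoff 3)
  P2 vs B: payoffs [1, 1] → best response X/Y (payoff 1)
Mutual best responses: (A,X), (B,X) → Nash equilibria.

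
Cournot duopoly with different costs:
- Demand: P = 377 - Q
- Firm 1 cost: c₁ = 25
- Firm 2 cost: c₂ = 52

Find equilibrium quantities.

q₁* = 126.33, q₂* = 99.33

Work:
Reaction: q₁ = (377 - 25 - q₂)/2
Reaction: q₂ = (377 - 52 - q₁)/2
Solve simultaneously:
q₁* = (377 - 2×25 + 52)/3 = 126.33
q₂* = (377 - 2×52 + 25)/3 = 99.33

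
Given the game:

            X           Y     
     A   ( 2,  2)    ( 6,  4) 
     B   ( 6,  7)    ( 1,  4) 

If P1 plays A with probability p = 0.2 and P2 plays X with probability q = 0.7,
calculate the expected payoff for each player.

E[P1] = 4.24, E[P2] = 5.4

Work:
E[P1] = p·q·π₁(A,X) + p·(1-q)·π₁(A,Y) + (1-p)·q·π₁(B,X) + (1-p)·(1-q)·π₁(B,Y)
= 0.2·0.7·2 + 0.2·0.3·6 + 0.8·0.7·6 + 0.8·0.3·1
= 4.24

E[P2] = 5.4 (similar calculation)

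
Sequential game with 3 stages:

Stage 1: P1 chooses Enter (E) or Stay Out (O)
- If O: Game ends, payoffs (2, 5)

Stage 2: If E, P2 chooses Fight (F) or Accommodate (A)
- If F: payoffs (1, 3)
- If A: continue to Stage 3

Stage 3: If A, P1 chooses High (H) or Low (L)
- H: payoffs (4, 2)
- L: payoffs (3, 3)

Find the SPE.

SPE: (O, F, H); Outcome (2, 5)

Work:
Stage 3: P1 chooses H (4 vs 3)
Stage 2: P2: F->3, A->2 (anticipating H). Choose F
Stage 1: P1: O->2, E->1 (anticipating F, H). Choose O
SPE path: O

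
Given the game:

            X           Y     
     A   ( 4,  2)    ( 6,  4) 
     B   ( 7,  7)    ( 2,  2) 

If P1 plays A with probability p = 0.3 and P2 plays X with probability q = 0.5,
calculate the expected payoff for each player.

E[P1] = 4.65, E[P2] = 4.05

Work:
E[P1] = p·q·π₁(A,X) + p·(1-q)·π₁(A,Y) + (1-p)·q·π₁(B,X) + (1-p)·(1-q)·π₁(B,Y)
= 0.3·0.5·4 + 0.3·0.5·6 + 0.7·0.5·7 + 0.7·0.5·2
= 4.65

E[P2] = 4.05 (similar calculation)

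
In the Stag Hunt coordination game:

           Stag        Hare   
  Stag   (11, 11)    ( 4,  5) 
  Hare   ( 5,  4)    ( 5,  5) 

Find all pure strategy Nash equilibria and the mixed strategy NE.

Pure NE: (Stag, Stag) and (Hare, Hare); Mixed NE: p = 0.1429, q = 0.1429

Work:
Check pure NE:
(Stag, Stag): (11, 11) - no unilateral deviation beneficial
(Hare, Hare): (5, 5) - no unilateral deviation beneficial
Mixed NE: P1 plays Stag with p = 0.1429, P2 plays Stag with q = 0.1429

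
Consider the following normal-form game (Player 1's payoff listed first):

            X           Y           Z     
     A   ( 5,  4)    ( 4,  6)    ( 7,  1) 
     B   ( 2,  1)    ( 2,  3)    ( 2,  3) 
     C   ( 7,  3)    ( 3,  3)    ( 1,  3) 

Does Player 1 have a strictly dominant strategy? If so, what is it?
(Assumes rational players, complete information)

No strictly dominant strategy exists for Player 1

Work:
A strategy strictly dominates another if it gives a strictly higher payoff against every opponent action. Compare each pair of P1's strategies column-by-column:
  A vs B: [5 vs 2, 4 vs 2, 7 vs 2] → A strictly dominates B
  A vs C: [5 vs 7, 4 vs 3, 7 vs 1] → A does not strictly dominate C (column X: 5 ≤ 7)
  B vs A: [2 vs 5, 2 vs 4, 2 vs 7] → B does not strictly dominate A (column X: 2 ≤ 5)
  B vs C: [2 vs 7, 2 vs 3, 2 vs 1] → B does not strictly dominate C (column X: 2 ≤ 7)
  C vs A: [7 vs 5, 3 vs 4, 1 vs 7] → C does not strictly dominate A (column Y: 3 ≤ 4)
  C vs B: [7 vs 2, 3 vs 2, 1 vs 2] → C does not strictly dominate B (column Z: 1 ≤ 2)
No single strategy strictly dominates all others → no strictly dominant strategy.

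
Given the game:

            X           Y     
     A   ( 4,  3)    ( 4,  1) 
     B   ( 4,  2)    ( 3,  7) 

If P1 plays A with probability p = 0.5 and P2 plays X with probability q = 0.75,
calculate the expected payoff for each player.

E[P1] = 3.875, E[P2] = 2.875

Work:
E[P1] = p·q·π₁(A,X) + p·(1-q)·π₁(A,Y) + (1-p)·q·π₁(B,X) + (1-p)·(1-q)·π₁(B,Y)
= 0.5·0.75·4 + 0.5·0.25·4 + 0.5·0.75·4 + 0.5·0.25·3
= 3.875

E[P2] = 2.875 (similar calculation)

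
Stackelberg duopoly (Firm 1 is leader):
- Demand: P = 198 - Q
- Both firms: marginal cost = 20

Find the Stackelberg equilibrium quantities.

q₁* (leader) = 89.0, q₂* (follower) = 44.5

Work:
Follower's reaction: q₂ = (a - c - q₁)/2
Leader substitutes: π₁ = q₁·(a - q₁ - (a-c-q₁)/2 - c)
FOC: q₁* = (198 - 20)/2 = 89.00
Then: q₂* = (198 - 20 - 89.0)/2 = 44.50
Leader has first-mover advantage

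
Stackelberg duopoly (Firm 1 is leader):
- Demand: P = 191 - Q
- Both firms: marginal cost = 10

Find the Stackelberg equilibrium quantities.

q₁* (leader) = 90.5, q₂* (follower) = 45.25

Work:
Follower's reaction: q₂ = (a - c - q₁)/2
Leader substitutes: π₁ = q₁·(a - q₁ - (a-c-q₁)/2 - c)
FOC: q₁* = (191 - 10)/2 = 90.50
Then: q₂* = (191 - 10 - 90.5)/2 = 45.25
Leader has first-mover advantage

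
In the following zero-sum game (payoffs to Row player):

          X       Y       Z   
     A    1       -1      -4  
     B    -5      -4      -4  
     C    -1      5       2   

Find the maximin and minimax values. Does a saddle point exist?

Maximin = -1, Minimax = 1, Saddle: False

Work:
Row minimums: [-4, -5, -1] → maximin = -1
Column maximums: [1, 5, 2] → minimax = 1
No saddle point (maximin ≠ minimax). Mixed strategy needed.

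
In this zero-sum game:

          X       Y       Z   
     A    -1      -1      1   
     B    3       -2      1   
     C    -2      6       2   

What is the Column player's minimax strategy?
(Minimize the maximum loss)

Column should play Z, value = 2

Work:
Column player minimizes Row's maximum payoff:
Column X: max payoff to Row = 3
Column Y: max payoff to Row = 6
Column Z: max payoff to Row = 2
Minimum is 2, achieved by column Z.
Minimax strategy: Z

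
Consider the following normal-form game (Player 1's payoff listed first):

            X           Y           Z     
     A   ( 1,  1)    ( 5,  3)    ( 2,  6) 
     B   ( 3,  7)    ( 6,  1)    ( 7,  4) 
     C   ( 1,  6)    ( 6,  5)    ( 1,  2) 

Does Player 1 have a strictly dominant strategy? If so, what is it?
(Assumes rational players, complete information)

No strictly dominant strategy exists for Player 1

Work:
A strategy strictly dominates another if it gives a strictly higher payoff against every opponent action. Compare each pair of P1's strategies column-by-column:
  A vs B: [1 vs 3, 5 vs 6, 2 vs 7] → A does not strictly dominate B (column X: 1 ≤ 3)
  A vs C: [1 vs 1, 5 vs 6, 2 vs 1] → A does not strictly dominate C (column X: 1 ≤ 1)
  B vs A: [3 vs 1, 6 vs 5, 7 vs 2] → B strictly dominates A
  B vs C: [3 vs 1, 6 vs 6, 7 vs 1] → B does not strictly dominate C (column Y: 6 ≤ 6)
  C vs A: [1 vs 1, 6 vs 5, 1 vs 2] → C does not strictly dominate A (column X: 1 ≤ 1)
  C vs B: [1 vs 3, 6 vs 6, 1 vs 7] → C does not strictly dominate B (column X: 1 ≤ 3)
No single strategy strictly dominates all others → no strictly dominant strategy.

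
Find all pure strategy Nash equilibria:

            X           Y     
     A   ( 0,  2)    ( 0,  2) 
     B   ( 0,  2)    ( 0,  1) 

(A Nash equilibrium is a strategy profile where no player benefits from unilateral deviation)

Nash equilibrium: (A, X), (A, Y), (B, X)

Work:
Best responses:
  P1 vs X: payoffs [0, 0] → best response A/B (payoff 0)
  P1 vs Y: payoffs [0, 0] → best response A/B (payoff 0)
  P2 vs A: payoffs [2, 2] → best response X/Y (payoff 2)
  P2 vs B: payoffs [2, 1] → best response X (payoff 2)
Mutual best responses: (A,X), (A,Y), (B,X) → Nash equilibria.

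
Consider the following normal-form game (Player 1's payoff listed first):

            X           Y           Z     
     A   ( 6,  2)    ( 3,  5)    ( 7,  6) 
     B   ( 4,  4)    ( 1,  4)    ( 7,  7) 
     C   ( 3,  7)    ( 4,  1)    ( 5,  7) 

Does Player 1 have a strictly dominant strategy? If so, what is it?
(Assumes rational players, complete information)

No strictly dominant strategy exists for Player 1

Work:
A strategy strictly dominates another if it gives a strictly higher payoff against every opponent action. Compare each pair of P1's strategies column-by-column:
  A vs B: [6 vs 4, 3 vs 1, 7 vs 7] → A does not strictly dominate B (column Z: 7 ≤ 7)
  A vs C: [6 vs 3, 3 vs 4, 7 vs 5] → A does not strictly dominate C (column Y: 3 ≤ 4)
  B vs A: [4 vs 6, 1 vs 3, 7 vs 7] → B does not strictly dominate A (column X: 4 ≤ 6)
  B vs C: [4 vs 3, 1 vs 4, 7 vs 5] → B does not strictly dominate C (column Y: 1 ≤ 4)
  C vs A: [3 vs 6, 4 vs 3, 5 vs 7] → C does not strictly dominate A (column X: 3 ≤ 6)
  C vs B: [3 vs 4, 4 vs 1, 5 vs 7] → C does not strictly dominate B (column X: 3 ≤ 4)
No single strategy strictly dominates all others → no strictly dominant strategy.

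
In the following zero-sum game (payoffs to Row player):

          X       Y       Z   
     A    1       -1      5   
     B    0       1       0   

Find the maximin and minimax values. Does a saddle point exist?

Maximin = 0, Minimax = 1, Saddle: False

Work:
Row minimums: [-1, 0] → maximin = 0
Column maximums: [1, 1, 5] → minimax = 1
No saddle point (maximin ≠ minimax). Mixed strategy needed.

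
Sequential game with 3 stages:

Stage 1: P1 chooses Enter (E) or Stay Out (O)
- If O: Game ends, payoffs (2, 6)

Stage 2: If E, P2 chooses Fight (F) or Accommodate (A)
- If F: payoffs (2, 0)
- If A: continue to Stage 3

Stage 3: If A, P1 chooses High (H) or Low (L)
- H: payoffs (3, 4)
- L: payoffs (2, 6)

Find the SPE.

SPE: (E, A, H); Outcome (3, 4)

Work:
Stage 3: P1 chooses H (3 vs 2)
Stage 2: P2: F->0, A->4 (anticipating H). Choose A
Stage 1: P1: O->2, E->3 (anticipating A, H). Choose E
SPE path: E -> A -> H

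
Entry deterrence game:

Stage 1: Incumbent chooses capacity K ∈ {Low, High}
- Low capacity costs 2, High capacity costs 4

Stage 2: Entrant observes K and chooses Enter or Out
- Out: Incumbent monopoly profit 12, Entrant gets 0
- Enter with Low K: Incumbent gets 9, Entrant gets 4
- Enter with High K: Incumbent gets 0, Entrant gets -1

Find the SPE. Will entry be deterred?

SPE: (High, Enter|Low, Out|High); Entry deterred. Incumbent net profit = 8

Work:
After Low K: Entrant enters (4 > 0)
After High K: Entrant stays out (-1 < 0)
Incumbent: Low → 9−2=7, High → 12−4=8
Incumbent chooses High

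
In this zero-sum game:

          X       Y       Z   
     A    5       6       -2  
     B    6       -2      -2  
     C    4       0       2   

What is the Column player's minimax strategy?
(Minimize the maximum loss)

Column should play Z, value = 2

Work:
Column player minimizes Row's maximum payoff:
Column X: max payoff to Row = 6
Column Y: max payoff to Row = 6
Column Z: max payoff to Row = 2
Minimum is 2, achieved by column Z.
Minimax strategy: Z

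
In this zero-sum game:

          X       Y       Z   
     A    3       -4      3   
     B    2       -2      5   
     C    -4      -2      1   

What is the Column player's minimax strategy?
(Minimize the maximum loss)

Column should play Y, value = -2

Work:
Column player minimizes Row's maximum payoff:
Column X: max payoff to Row = 3
Column Y: max payoff to Row = -2
Column Z: max payoff to Row = 5
Minimum is -2, achieved by column Y.
Minimax strategy: Y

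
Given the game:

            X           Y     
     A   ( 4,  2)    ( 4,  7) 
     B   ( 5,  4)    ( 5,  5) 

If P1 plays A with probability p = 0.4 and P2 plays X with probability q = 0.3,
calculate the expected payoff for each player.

E[P1] = 4.6, E[P2] = 5.02

Work:
E[P1] = p·q·π₁(A,X) + p·(1-q)·π₁(A,Y) + (1-p)·q·π₁(B,X) + (1-p)·(1-q)·π₁(B,Y)
= 0.4·0.3·4 + 0.4·0.7·4 + 0.6·0.3·5 + 0.6·0.7·5
= 4.6

E[P2] = 5.02 (similar calculation)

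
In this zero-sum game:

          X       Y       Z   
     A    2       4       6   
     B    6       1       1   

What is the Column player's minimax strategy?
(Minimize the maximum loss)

Column should play Y, value = 4

Work:
Column player minimizes Row's maximum payoff:
Column X: max payoff to Row = 6
Column Y: max payoff to Row = 4
Column Z: max payoff to Row = 6
Minimum is 4, achieved by column Y.
Minimax strategy: Y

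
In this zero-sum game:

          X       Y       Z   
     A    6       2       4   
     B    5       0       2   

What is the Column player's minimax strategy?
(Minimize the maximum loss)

Column should play Y, value = 2

Work:
Column player minimizes Row's maximum payoff:
Column X: max payoff to Row = 6
Column Y: max payoff to Row = 2
Column Z: max payoff to Row = 4
Minimum is 2, achieved by column Y.
Minimax strategy: Y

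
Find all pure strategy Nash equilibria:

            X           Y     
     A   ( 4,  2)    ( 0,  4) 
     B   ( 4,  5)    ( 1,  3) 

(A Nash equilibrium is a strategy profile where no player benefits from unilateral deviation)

Nash equilibrium: (B, X)

Work:
Best responses:
  P1 vs X: payoffs [4, 4] → best response A/B (payoff 4)
  P1 vs Y: payoffs [0, 1] → best response B (payoff 1)
  P2 vs A: payoffs [2, 4] → best response Y (payoff 4)
  P2 vs B: payoffs [5, 3] → best response X (payoff 5)
Mutual best responses: (B,X) → Nash equilibria.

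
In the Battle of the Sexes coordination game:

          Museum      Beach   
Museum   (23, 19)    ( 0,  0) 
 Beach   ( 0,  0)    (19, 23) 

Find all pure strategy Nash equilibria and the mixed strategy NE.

Pure NE: (Museum, Museum) and (Beach, Beach); Mixed NE: p = 0.5476, q = 0.4524

Work:
Check pure NE:
(Museum, Museum): (23, 19) - no unilateral deviation beneficial
(Beach, Beach): (19, 23) - no unilateral deviation beneficial
Mixed NE: P1 plays Museum with p = 0.5476, P2 plays Museum with q = 0.4524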